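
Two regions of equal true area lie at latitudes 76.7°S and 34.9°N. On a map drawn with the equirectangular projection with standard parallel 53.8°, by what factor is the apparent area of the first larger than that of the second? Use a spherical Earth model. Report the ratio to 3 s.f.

3.57

In the equirectangular projection with standard parallel φ₀ = 53.8° (x = Rλ cos φ₀, y = Rφ), meridians are true-scale (h = 1) and the parallel scale is k = cos φ₀ / cos φ.
Areal scale at 76.7°: h·k = 1.000 × 2.567 = 2.567.
Areal scale at 34.9°: h·k = 1.000 × 0.7201 = 0.7201.
Ratio = 2.567/0.7201 ≈ 3.57.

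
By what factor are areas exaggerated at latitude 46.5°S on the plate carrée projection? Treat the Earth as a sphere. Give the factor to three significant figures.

1.45

In the plate carrée (x = Rλ, y = Rφ), meridians are true-scale (h = 1) and parallels are stretched by k = sec φ.
Areal scale = h·k = 1 × sec φ; at 46.5°, h = 1.000, k = 1.453, so h·k = 1.453.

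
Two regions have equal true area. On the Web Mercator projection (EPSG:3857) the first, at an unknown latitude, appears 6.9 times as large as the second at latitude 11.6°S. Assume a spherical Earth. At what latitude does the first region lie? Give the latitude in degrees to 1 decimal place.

68.1°

For equal true areas on Mercator, apparent areas scale as sec²φ, so the ratio is cos²φ₂ / cos²φ₁.
cos²φ₂ / cos²φ₁ = 6.9  ⇒  cos φ₁ = cos 11.6° / √6.9 = 0.9796/2.627 = 0.3729.
φ₁ = arccos(0.3729) ≈ 68.1°.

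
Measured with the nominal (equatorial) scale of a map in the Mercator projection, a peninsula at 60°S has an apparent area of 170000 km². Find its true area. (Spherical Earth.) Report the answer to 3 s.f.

42500 km²

The Mercator projection is conformal; its linear scale factor is the same in every direction and equals sec φ = 1/cos φ.
Areal scale = k² = sec²φ = 1/cos²(60°) = 1/0.5000² = 4.000.
True area = apparent / (areal scale) = 170000 / 4.000 ≈ 42500 km².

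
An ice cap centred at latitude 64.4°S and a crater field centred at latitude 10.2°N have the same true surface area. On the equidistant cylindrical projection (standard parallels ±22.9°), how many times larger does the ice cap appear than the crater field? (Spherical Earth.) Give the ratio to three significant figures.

In the equirectangular projection with standard parallel φ₀ = 22.9° (x = Rλ cos φ₀, y = Rφ), meridians are true-scale (h = 1) and the parallel scale is k = cos φ₀ / cos φ.
Areal scale at 64.4°: h·k = 1.000 × 2.132 = 2.132.
Areal scale at 10.2°: h·k = 1.000 × 0.9360 = 0.9360.
Ratio = 2.132/0.9360 ≈ 2.28.

2.28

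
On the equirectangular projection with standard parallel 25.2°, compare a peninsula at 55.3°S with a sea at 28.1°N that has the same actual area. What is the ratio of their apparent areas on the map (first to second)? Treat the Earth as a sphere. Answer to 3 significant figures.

With standard parallel φ₀ = 25.2°, the equirectangular projection gives x = Rλ cos φ₀, y = Rφ, so h = 1 and k = cos 25.2° / cos φ.
Areal scale at 55.3°: h·k = 1.000 × 1.589 = 1.589.
Areal scale at 28.1°: h·k = 1.000 × 1.026 = 1.026.
Ratio = 1.589/1.026 ≈ 1.55.

1.55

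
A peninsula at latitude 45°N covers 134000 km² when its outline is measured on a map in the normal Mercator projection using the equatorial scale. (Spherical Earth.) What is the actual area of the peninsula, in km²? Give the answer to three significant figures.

Mercator is conformal, so the point scale is isotropic: h = k = sec φ = 1/cos φ.
Areal scale = k² = sec²φ = 1/cos²(45°) = 1/0.7071² = 2.000.
True area = apparent / (areal scale) = 134000 / 2.000 ≈ 67000 km².

67000 km²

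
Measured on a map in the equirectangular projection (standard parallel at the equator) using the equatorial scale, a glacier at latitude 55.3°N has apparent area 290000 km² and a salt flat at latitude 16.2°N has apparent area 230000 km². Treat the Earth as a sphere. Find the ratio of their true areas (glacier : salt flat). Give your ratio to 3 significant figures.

Plate carrée has h = 1 and k = sec φ, giving areal scale sec φ; true area = (apparent area) · cos φ.
True area of glacier: 290000 × cos(55.3°) = 290000 × 0.5693 = 165100 km².
True area of salt flat: 230000 × cos(16.2°) = 230000 × 0.9603 = 220900 km².
Ratio = 165100 / 220900 ≈ 0.747.

0.747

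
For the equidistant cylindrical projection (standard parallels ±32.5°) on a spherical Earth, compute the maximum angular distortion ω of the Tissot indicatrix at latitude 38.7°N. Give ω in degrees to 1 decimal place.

The equidistant cylindrical projection with φ₀ = 32.5° has h = 1 (meridians true) and k = cos φ₀ / cos φ along parallels.
At 38.7°: h = 1.000, k = 1.081; principal scales a = 1.081, b = 1.000.
sin(ω/2) = (a − b)/(a + b) = 0.08067/2.081 = 0.03877, so ω = 2 arcsin(0.03877) ≈ 4.4°.

4.4°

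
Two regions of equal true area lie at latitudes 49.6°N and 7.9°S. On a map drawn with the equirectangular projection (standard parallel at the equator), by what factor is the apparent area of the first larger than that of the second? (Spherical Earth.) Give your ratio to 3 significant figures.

Plate carrée maps x = Rλ, y = Rφ. The meridian scale is h = 1 and the parallel scale is k = 1/cos φ = sec φ.
Areal scale at 49.6°: h·k = 1.000 × 1.543 = 1.543.
Areal scale at 7.9°: h·k = 1.000 × 1.010 = 1.010.
Ratio = 1.543/1.010 ≈ 1.53.

1.53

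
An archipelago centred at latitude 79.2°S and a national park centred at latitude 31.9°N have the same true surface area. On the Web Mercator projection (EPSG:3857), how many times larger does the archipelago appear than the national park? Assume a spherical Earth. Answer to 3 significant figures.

On Mercator, area is exaggerated by sec²φ = 1/cos²φ.
At 79.2°: sec²(79.2°) = 1/0.1874² = 28.48.
At 31.9°: sec²(31.9°) = 1/0.8490² = 1.387.
Ratio = 28.48/1.387 = cos²(31.9°)/cos²(79.2°) ≈ 20.5.

20.5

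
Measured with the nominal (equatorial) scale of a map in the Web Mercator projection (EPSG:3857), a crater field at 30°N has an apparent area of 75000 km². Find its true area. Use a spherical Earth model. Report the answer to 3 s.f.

Mercator is conformal, so the point scale is isotropic: h = k = sec φ = 1/cos φ.
Areal scale = k² = sec²φ = 1/cos²(30°) = 1/0.8660² = 1.333.
True area = apparent / (areal scale) = 75000 / 1.333 ≈ 56200 km².

56200 km²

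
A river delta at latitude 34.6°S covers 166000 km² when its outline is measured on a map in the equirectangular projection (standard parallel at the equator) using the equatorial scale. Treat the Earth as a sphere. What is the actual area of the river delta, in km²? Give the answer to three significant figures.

Plate carrée maps x = Rλ, y = Rφ. The meridian scale is h = 1 and the parallel scale is k = 1/cos φ = sec φ.
Areal scale = h·k = 1 × sec φ; at 34.6°, h = 1.000, k = 1.215, so h·k = 1.215.
True area = apparent / (areal scale) = 166000 / 1.215 ≈ 137000 km².

137000 km²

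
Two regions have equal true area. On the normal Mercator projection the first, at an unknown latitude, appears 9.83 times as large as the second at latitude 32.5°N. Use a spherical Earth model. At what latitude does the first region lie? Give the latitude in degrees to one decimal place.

74.4°

On Mercator, (apparent₁)/(apparent₂) = sec²φ₁ / sec²φ₂ when true areas are equal.
cos²φ₂ / cos²φ₁ = 9.83  ⇒  cos φ₁ = cos 32.5° / √9.83 = 0.8434/3.135 = 0.2690.
φ₁ = arccos(0.2690) ≈ 74.4°.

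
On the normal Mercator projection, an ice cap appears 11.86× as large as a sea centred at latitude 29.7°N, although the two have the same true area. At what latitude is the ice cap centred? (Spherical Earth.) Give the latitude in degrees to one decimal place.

75.4°

On Mercator, (apparent₁)/(apparent₂) = sec²φ₁ / sec²φ₂ when true areas are equal.
cos²φ₂ / cos²φ₁ = 11.86  ⇒  cos φ₁ = cos 29.7° / √11.86 = 0.8686/3.444 = 0.2522.
φ₁ = arccos(0.2522) ≈ 75.4°.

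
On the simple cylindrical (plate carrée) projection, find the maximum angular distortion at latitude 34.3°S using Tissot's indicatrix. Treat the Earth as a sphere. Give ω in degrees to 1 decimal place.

10.9°

Plate carrée maps x = Rλ, y = Rφ. The meridian scale is h = 1 and the parallel scale is k = 1/cos φ = sec φ.
At 34.3°: h = 1.000, k = 1.211; principal scales a = 1.211, b = 1.000.
sin(ω/2) = (a − b)/(a + b) = 0.2105/2.211 = 0.09523, so ω = 2 arcsin(0.09523) ≈ 10.9°.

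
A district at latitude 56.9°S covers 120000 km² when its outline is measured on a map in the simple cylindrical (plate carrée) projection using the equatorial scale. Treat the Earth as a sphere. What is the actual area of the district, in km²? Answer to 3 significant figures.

65500 km²

In the plate carrée (x = Rλ, y = Rφ), meridians are true-scale (h = 1) and parallels are stretched by k = sec φ.
Areal scale = h·k = 1 × sec φ; at 56.9°, h = 1.000, k = 1.831, so h·k = 1.831.
True area = apparent / (areal scale) = 120000 / 1.831 ≈ 65500 km².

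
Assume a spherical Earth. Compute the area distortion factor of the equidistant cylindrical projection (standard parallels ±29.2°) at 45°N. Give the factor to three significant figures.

With standard parallel φ₀ = 29.2°, the equirectangular projection gives x = Rλ cos φ₀, y = Rφ, so h = 1 and k = cos 29.2° / cos φ.
Areal scale = h·k = 1 × cos φ₀ / cos φ; at 45°, h = 1.000, k = 1.234, so h·k = 1.234.

1.23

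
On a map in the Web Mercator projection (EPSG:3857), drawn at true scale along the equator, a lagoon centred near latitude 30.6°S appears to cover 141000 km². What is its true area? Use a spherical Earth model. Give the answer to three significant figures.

The Mercator projection is conformal; its linear scale factor is the same in every direction and equals sec φ = 1/cos φ.
Areal scale = k² = sec²φ = 1/cos²(30.6°) = 1/0.8607² = 1.350.
True area = apparent / (areal scale) = 141000 / 1.350 ≈ 104000 km².

104000 km²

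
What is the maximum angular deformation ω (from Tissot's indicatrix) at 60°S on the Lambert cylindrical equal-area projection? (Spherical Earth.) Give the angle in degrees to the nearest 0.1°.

73.7°

The Lambert cylindrical equal-area projection is the cylindrical equal-area projection with its standard parallel at the equator (φ₀ = 0). For cylindrical equal-area with standard parallel φ₀, h = cos φ / cos φ₀ and k = cos φ₀ / cos φ, so h·k = 1.
At 60°: h = 0.5000, k = 2.000; principal scales a = 2.000, b = 0.5000.
sin(ω/2) = (a − b)/(a + b) = 1.500/2.500 = 0.6000, so ω = 2 arcsin(0.6000) ≈ 73.7°.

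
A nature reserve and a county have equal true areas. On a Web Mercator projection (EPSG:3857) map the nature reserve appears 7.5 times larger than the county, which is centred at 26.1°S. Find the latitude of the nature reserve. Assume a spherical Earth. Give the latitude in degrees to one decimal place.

Mercator areal scale is sec²φ, so apparent-area ratio = sec²φ₁ / sec²φ₂ = cos²φ₂ / cos²φ₁.
cos²φ₂ / cos²φ₁ = 7.5  ⇒  cos φ₁ = cos 26.1° / √7.5 = 0.8980/2.739 = 0.3279.
φ₁ = arccos(0.3279) ≈ 70.9°.

70.9°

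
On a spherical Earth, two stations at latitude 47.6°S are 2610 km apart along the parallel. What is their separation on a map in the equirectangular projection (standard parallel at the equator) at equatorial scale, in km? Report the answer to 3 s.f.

3870 km

In the plate carrée (x = Rλ, y = Rφ), meridians are true-scale (h = 1) and parallels are stretched by k = sec φ.
Along the parallel, k = sec 47.6° = 1/0.6743 = 1.483.
Map distance = 2610 × 1.483 ≈ 3870 km.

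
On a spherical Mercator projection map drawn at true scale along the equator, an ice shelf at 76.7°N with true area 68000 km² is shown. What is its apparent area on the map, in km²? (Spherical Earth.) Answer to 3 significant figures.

1280000 km²

Mercator is conformal, so the point scale is isotropic: h = k = sec φ = 1/cos φ.
Areal scale = k² = sec²φ = 1/cos²(76.7°) = 1/0.2300² = 18.90.
Apparent area = 68000 × 18.90 ≈ 1280000 km².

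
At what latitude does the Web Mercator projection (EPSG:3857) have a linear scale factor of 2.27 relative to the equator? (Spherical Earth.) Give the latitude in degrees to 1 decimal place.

63.9°

Mercator scale is k = sec φ = 1/cos φ.
1/cos φ = 2.27  ⇒  cos φ = 0.4405  ⇒  φ = arccos(0.4405) ≈ 63.9°.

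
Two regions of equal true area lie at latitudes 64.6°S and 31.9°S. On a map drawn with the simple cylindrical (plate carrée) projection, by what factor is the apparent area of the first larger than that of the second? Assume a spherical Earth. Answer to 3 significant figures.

1.98

For the equirectangular projection with φ₀ = 0 (plate carrée), h = 1 along meridians and k = sec φ along parallels.
Areal scale at 64.6°: h·k = 1.000 × 2.331 = 2.331.
Areal scale at 31.9°: h·k = 1.000 × 1.178 = 1.178.
Ratio = 2.331/1.178 ≈ 1.98.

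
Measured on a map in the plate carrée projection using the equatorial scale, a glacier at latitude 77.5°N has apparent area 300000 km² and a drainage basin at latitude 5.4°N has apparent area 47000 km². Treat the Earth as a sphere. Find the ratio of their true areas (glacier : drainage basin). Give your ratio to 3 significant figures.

On the plate carrée, areal scale = h·k = 1 × sec φ, so true area = apparent × cos φ.
True area of glacier: 300000 × cos(77.5°) = 300000 × 0.2164 = 64930 km².
True area of drainage basin: 47000 × cos(5.4°) = 47000 × 0.9956 = 46790 km².
Ratio = 64930 / 46790 ≈ 1.39.

1.39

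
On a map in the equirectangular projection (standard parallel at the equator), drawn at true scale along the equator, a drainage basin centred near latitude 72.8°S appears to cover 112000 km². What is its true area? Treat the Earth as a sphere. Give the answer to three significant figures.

33100 km²

Plate carrée maps x = Rλ, y = Rφ. The meridian scale is h = 1 and the parallel scale is k = 1/cos φ = sec φ.
Areal scale = h·k = 1 × sec φ; at 72.8°, h = 1.000, k = 3.382, so h·k = 3.382.
True area = apparent / (areal scale) = 112000 / 3.382 ≈ 33100 km².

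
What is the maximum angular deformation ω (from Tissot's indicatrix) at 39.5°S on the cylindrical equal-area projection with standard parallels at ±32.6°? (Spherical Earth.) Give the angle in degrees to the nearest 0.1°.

Cylindrical equal-area (φ₀ = 32.6°): h = cos φ / cos 32.6° along meridians, k = cos 32.6° / cos φ along parallels; h·k = 1.
At 39.5°: h = 0.9159, k = 1.092; principal scales a = 1.092, b = 0.9159.
sin(ω/2) = (a − b)/(a + b) = 0.1759/2.008 = 0.08759, so ω = 2 arcsin(0.08759) ≈ 10.1°.

10.1°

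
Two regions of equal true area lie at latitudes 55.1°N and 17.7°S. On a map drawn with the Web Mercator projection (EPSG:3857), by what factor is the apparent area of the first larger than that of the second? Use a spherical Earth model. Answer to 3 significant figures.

2.77

Mercator is conformal with k = sec φ, so areal scale = k² = sec²φ.
At 55.1°: sec²(55.1°) = 1/0.5721² = 3.055.
At 17.7°: sec²(17.7°) = 1/0.9527² = 1.102.
Ratio = 3.055/1.102 = cos²(17.7°)/cos²(55.1°) ≈ 2.77.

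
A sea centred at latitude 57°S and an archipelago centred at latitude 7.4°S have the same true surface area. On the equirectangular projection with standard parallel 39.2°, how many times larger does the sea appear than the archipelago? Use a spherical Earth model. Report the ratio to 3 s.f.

1.82

The equidistant cylindrical projection with φ₀ = 39.2° has h = 1 (meridians true) and k = cos φ₀ / cos φ along parallels.
Areal scale at 57°: h·k = 1.000 × 1.423 = 1.423.
Areal scale at 7.4°: h·k = 1.000 × 0.7815 = 0.7815.
Ratio = 1.423/0.7815 ≈ 1.82.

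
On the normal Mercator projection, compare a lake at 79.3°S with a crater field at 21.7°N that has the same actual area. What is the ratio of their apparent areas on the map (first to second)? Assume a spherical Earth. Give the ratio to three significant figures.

25.0

On Mercator, area is exaggerated by sec²φ = 1/cos²φ.
At 79.3°: sec²(79.3°) = 1/0.1857² = 29.01.
At 21.7°: sec²(21.7°) = 1/0.9291² = 1.158.
Ratio = 29.01/1.158 = cos²(21.7°)/cos²(79.3°) ≈ 25.0.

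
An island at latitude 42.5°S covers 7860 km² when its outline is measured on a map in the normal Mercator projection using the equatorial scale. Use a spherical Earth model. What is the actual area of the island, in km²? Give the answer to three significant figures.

4270 km²

For Mercator, h = k = sec φ (a conformal cylindrical projection has a single point scale, 1/cos φ).
Areal scale = k² = sec²φ = 1/cos²(42.5°) = 1/0.7373² = 1.840.
True area = apparent / (areal scale) = 7860 / 1.840 ≈ 4270 km².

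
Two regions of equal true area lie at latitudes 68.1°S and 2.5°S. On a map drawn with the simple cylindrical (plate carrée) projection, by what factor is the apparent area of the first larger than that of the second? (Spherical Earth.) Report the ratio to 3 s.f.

Plate carrée maps x = Rλ, y = Rφ. The meridian scale is h = 1 and the parallel scale is k = 1/cos φ = sec φ.
Areal scale at 68.1°: h·k = 1.000 × 2.681 = 2.681.
Areal scale at 2.5°: h·k = 1.000 × 1.001 = 1.001.
Ratio = 2.681/1.001 ≈ 2.68.

2.68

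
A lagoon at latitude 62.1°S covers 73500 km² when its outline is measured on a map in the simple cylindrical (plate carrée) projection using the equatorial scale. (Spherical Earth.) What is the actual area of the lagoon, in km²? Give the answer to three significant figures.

For the equirectangular projection with φ₀ = 0 (plate carrée), h = 1 along meridians and k = sec φ along parallels.
Areal scale = h·k = 1 × sec φ; at 62.1°, h = 1.000, k = 2.137, so h·k = 2.137.
True area = apparent / (areal scale) = 73500 / 2.137 ≈ 34400 km².

34400 km²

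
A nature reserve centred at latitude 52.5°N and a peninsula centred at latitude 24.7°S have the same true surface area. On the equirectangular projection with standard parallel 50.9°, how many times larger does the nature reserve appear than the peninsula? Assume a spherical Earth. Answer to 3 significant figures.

In the equirectangular projection with standard parallel φ₀ = 50.9° (x = Rλ cos φ₀, y = Rφ), meridians are true-scale (h = 1) and the parallel scale is k = cos φ₀ / cos φ.
Areal scale at 52.5°: h·k = 1.000 × 1.036 = 1.036.
Areal scale at 24.7°: h·k = 1.000 × 0.6942 = 0.6942.
Ratio = 1.036/0.6942 ≈ 1.49.

1.49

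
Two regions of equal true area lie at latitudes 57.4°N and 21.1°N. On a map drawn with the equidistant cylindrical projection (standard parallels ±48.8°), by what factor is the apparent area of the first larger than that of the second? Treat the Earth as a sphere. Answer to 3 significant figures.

The equidistant cylindrical projection with φ₀ = 48.8° has h = 1 (meridians true) and k = cos φ₀ / cos φ along parallels.
Areal scale at 57.4°: h·k = 1.000 × 1.223 = 1.223.
Areal scale at 21.1°: h·k = 1.000 × 0.7060 = 0.7060.
Ratio = 1.223/0.7060 ≈ 1.73.

1.73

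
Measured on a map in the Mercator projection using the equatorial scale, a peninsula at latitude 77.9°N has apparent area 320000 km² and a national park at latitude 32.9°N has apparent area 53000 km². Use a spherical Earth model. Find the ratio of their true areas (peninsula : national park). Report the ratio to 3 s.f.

0.376

Since Mercator area scale is 1/cos²φ, the true area equals the apparent area multiplied by cos²φ.
True area of peninsula: 320000 × cos²(77.9°) = 320000 × 0.04394 = 14060 km².
True area of national park: 53000 × cos²(32.9°) = 53000 × 0.7050 = 37360 km².
Ratio = 14060 / 37360 ≈ 0.376.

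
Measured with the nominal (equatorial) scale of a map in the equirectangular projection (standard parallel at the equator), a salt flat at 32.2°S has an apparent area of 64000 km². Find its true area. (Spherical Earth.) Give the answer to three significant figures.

54200 km²

For the equirectangular projection with φ₀ = 0 (plate carrée), h = 1 along meridians and k = sec φ along parallels.
Areal scale = h·k = 1 × sec φ; at 32.2°, h = 1.000, k = 1.182, so h·k = 1.182.
True area = apparent / (areal scale) = 64000 / 1.182 ≈ 54200 km².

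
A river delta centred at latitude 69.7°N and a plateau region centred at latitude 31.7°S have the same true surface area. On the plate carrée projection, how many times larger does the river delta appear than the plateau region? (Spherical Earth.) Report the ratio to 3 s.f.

2.45

In the plate carrée (x = Rλ, y = Rφ), meridians are true-scale (h = 1) and parallels are stretched by k = sec φ.
Areal scale at 69.7°: h·k = 1.000 × 2.882 = 2.882.
Areal scale at 31.7°: h·k = 1.000 × 1.175 = 1.175.
Ratio = 2.882/1.175 ≈ 2.45.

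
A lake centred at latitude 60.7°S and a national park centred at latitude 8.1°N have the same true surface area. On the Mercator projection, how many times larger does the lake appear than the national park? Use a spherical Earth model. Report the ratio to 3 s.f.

4.09

Mercator is conformal with k = sec φ, so areal scale = k² = sec²φ.
At 60.7°: sec²(60.7°) = 1/0.4894² = 4.175.
At 8.1°: sec²(8.1°) = 1/0.9900² = 1.020.
Ratio = 4.175/1.020 = cos²(8.1°)/cos²(60.7°) ≈ 4.09.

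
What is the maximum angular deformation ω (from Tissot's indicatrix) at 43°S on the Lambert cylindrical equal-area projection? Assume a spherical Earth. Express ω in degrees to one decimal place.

35.3°

The Lambert cylindrical equal-area projection is the cylindrical equal-area projection with its standard parallel at the equator (φ₀ = 0). Cylindrical equal-area (φ₀ = 0°): h = cos φ / cos 0° along meridians, k = cos 0° / cos φ along parallels; h·k = 1.
At 43°: h = 0.7314, k = 1.367; principal scales a = 1.367, b = 0.7314.
sin(ω/2) = (a − b)/(a + b) = 0.6360/2.099 = 0.3030, so ω = 2 arcsin(0.3030) ≈ 35.3°.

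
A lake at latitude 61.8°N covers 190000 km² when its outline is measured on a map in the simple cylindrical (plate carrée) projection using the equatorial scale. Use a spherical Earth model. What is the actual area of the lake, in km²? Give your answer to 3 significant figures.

89800 km²

In the plate carrée (x = Rλ, y = Rφ), meridians are true-scale (h = 1) and parallels are stretched by k = sec φ.
Areal scale = h·k = 1 × sec φ; at 61.8°, h = 1.000, k = 2.116, so h·k = 2.116.
True area = apparent / (areal scale) = 190000 / 2.116 ≈ 89800 km².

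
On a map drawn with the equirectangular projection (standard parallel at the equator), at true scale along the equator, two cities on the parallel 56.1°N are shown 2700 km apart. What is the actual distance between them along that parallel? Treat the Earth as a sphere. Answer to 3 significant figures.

1510 km

For the equirectangular projection with φ₀ = 0 (plate carrée), h = 1 along meridians and k = sec φ along parallels.
Along the parallel at 56.1°, map distances are exaggerated by k = sec 56.1° = 1.793.
True distance = 2700 / 1.793 = 2700 × cos 56.1° ≈ 1510 km.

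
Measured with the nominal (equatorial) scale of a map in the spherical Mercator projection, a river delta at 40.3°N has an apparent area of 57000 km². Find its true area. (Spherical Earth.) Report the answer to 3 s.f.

33200 km²

For Mercator, h = k = sec φ (a conformal cylindrical projection has a single point scale, 1/cos φ).
Areal scale = k² = sec²φ = 1/cos²(40.3°) = 1/0.7627² = 1.719.
True area = apparent / (areal scale) = 57000 / 1.719 ≈ 33200 km².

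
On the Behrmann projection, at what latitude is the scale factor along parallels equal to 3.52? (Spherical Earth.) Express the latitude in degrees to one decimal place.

The Behrmann projection is cylindrical equal-area with φ₀ = 30°. Cylindrical equal-area (φ₀ = 30°): h = cos φ / cos 30° along meridians, k = cos 30° / cos φ along parallels; h·k = 1.
k = cos φ₀ / cos φ = 3.52  ⇒  cos φ = cos 30° / 3.52 = 0.2460.
φ = arccos(0.2460) ≈ 75.8°.

75.8°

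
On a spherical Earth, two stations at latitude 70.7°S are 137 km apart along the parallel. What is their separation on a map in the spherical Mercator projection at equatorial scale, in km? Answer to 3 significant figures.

Mercator is conformal, so the point scale is isotropic: h = k = sec φ = 1/cos φ.
Along the parallel, k = sec 70.7° = 1/0.3305 = 3.026.
Map distance = 137 × 3.026 ≈ 415 km.

415 km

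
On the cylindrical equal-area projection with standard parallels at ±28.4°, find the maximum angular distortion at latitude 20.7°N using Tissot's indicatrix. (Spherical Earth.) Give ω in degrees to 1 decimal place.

A cylindrical equal-area projection with standard parallel φ₀ has meridian scale h = cos φ / cos φ₀ and parallel scale k = cos φ₀ / cos φ (so areas are preserved, h·k = 1).
At 20.7°: h = 1.063, k = 0.9404; principal scales a = 1.063, b = 0.9404.
sin(ω/2) = (a − b)/(a + b) = 0.1231/2.004 = 0.06142, so ω = 2 arcsin(0.06142) ≈ 7.0°.

7.0°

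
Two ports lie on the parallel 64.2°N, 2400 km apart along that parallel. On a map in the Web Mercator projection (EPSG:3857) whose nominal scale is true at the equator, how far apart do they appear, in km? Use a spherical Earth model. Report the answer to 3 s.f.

5510 km

Mercator is conformal, so the point scale is isotropic: h = k = sec φ = 1/cos φ.
Along the parallel, k = sec 64.2° = 1/0.4352 = 2.298.
Map distance = 2400 × 2.298 ≈ 5510 km.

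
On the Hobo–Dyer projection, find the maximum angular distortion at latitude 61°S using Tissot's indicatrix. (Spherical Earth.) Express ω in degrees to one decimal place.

The Hobo–Dyer projection is cylindrical equal-area with φ₀ = 37.5°. A cylindrical equal-area projection with standard parallel φ₀ has meridian scale h = cos φ / cos φ₀ and parallel scale k = cos φ₀ / cos φ (so areas are preserved, h·k = 1).
At 61°: h = 0.6111, k = 1.636; principal scales a = 1.636, b = 0.6111.
sin(ω/2) = (a − b)/(a + b) = 1.025/2.248 = 0.4562, so ω = 2 arcsin(0.4562) ≈ 54.3°.

54.3°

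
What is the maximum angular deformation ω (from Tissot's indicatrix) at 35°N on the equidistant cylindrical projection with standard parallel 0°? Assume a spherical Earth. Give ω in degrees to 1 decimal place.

11.4°

Plate carrée maps x = Rλ, y = Rφ. The meridian scale is h = 1 and the parallel scale is k = 1/cos φ = sec φ.
At 35°: h = 1.000, k = 1.221; principal scales a = 1.221, b = 1.000.
sin(ω/2) = (a − b)/(a + b) = 0.2208/2.221 = 0.09941, so ω = 2 arcsin(0.09941) ≈ 11.4°.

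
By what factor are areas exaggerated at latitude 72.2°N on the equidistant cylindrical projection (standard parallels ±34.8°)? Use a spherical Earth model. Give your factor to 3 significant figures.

With standard parallel φ₀ = 34.8°, the equirectangular projection gives x = Rλ cos φ₀, y = Rφ, so h = 1 and k = cos 34.8° / cos φ.
Areal scale = h·k = 1 × cos φ₀ / cos φ; at 72.2°, h = 1.000, k = 2.686, so h·k = 2.686.

2.69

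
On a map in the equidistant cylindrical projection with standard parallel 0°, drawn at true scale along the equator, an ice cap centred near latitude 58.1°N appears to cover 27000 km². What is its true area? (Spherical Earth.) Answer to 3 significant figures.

For the equirectangular projection with φ₀ = 0 (plate carrée), h = 1 along meridians and k = sec φ along parallels.
Areal scale = h·k = 1 × sec φ; at 58.1°, h = 1.000, k = 1.892, so h·k = 1.892.
True area = apparent / (areal scale) = 27000 / 1.892 ≈ 14300 km².

14300 km²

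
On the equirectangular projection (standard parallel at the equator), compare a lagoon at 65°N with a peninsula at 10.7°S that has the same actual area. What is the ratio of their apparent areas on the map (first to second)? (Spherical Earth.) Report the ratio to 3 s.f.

Plate carrée maps x = Rλ, y = Rφ. The meridian scale is h = 1 and the parallel scale is k = 1/cos φ = sec φ.
Areal scale at 65°: h·k = 1.000 × 2.366 = 2.366.
Areal scale at 10.7°: h·k = 1.000 × 1.018 = 1.018.
Ratio = 2.366/1.018 ≈ 2.33.

2.33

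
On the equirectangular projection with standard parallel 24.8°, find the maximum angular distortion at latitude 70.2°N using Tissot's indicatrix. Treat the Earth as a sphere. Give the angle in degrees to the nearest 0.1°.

54.3°

With standard parallel φ₀ = 24.8°, the equirectangular projection gives x = Rλ cos φ₀, y = Rφ, so h = 1 and k = cos 24.8° / cos φ.
At 70.2°: h = 1.000, k = 2.680; principal scales a = 2.680, b = 1.000.
sin(ω/2) = (a − b)/(a + b) = 1.680/3.680 = 0.4565, so ω = 2 arcsin(0.4565) ≈ 54.3°.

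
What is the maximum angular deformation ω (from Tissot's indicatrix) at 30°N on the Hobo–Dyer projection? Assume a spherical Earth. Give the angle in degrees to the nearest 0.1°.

The Hobo–Dyer projection is cylindrical equal-area with φ₀ = 37.5°. Cylindrical equal-area (φ₀ = 37.5°): h = cos φ / cos 37.5° along meridians, k = cos 37.5° / cos φ along parallels; h·k = 1.
At 30°: h = 1.092, k = 0.9161; principal scales a = 1.092, b = 0.9161.
sin(ω/2) = (a − b)/(a + b) = 0.1755/2.008 = 0.08742, so ω = 2 arcsin(0.08742) ≈ 10.0°.

10.0°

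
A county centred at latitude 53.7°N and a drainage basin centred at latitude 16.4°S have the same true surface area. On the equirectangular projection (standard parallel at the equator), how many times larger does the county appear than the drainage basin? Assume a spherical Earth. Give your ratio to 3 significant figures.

In the plate carrée (x = Rλ, y = Rφ), meridians are true-scale (h = 1) and parallels are stretched by k = sec φ.
Areal scale at 53.7°: h·k = 1.000 × 1.689 = 1.689.
Areal scale at 16.4°: h·k = 1.000 × 1.042 = 1.042.
Ratio = 1.689/1.042 ≈ 1.62.

1.62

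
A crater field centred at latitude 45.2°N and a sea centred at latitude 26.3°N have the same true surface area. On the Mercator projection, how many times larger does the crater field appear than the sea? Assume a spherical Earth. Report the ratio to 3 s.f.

Mercator is conformal with k = sec φ, so areal scale = k² = sec²φ.
At 45.2°: sec²(45.2°) = 1/0.7046² = 2.014.
At 26.3°: sec²(26.3°) = 1/0.8965² = 1.244.
Ratio = 2.014/1.244 = cos²(26.3°)/cos²(45.2°) ≈ 1.62.

1.62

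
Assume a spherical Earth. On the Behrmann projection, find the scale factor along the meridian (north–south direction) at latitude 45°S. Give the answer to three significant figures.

Behrmann is a cylindrical equal-area projection with standard parallels at ±30°. Cylindrical equal-area (φ₀ = 30°): h = cos φ / cos 30° along meridians, k = cos 30° / cos φ along parallels; h·k = 1.
h = cos 45° / cos 30° = 0.7071/0.8660 = 0.8165.

0.816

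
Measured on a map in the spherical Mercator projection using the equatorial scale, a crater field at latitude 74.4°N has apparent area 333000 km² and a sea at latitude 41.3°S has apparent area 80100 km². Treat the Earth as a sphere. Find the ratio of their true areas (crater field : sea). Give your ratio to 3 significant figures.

Mercator's areal exaggeration is sec²φ; hence true area = (apparent area) · cos²φ.
True area of crater field: 333000 × cos²(74.4°) = 333000 × 0.07232 = 24080 km².
True area of sea: 80100 × cos²(41.3°) = 80100 × 0.5644 = 45210 km².
Ratio = 24080 / 45210 ≈ 0.533.

0.533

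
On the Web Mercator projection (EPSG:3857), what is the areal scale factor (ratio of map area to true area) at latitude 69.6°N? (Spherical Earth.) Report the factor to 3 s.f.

8.23

The Mercator projection is conformal; its linear scale factor is the same in every direction and equals sec φ = 1/cos φ.
Areal scale = k² = sec²φ = 1/cos²(69.6°) = 1/0.3486² = 8.230.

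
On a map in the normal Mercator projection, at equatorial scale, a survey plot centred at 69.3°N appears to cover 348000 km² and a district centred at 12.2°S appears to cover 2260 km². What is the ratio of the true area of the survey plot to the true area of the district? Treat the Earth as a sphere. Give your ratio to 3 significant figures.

Since Mercator area scale is 1/cos²φ, the true area equals the apparent area multiplied by cos²φ.
True area of survey plot: 348000 × cos²(69.3°) = 348000 × 0.1249 = 43480 km².
True area of district: 2260 × cos²(12.2°) = 2260 × 0.9553 = 2159 km².
Ratio = 43480 / 2159 ≈ 20.1.

20.1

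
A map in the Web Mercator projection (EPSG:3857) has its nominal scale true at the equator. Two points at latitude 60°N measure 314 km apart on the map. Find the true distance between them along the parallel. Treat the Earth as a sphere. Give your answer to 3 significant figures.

For Mercator, h = k = sec φ (a conformal cylindrical projection has a single point scale, 1/cos φ).
Along the parallel at 60°, map distances are exaggerated by k = sec 60° = 2.000.
True distance = 314 / 2.000 = 314 × cos 60° ≈ 157 km.

157 km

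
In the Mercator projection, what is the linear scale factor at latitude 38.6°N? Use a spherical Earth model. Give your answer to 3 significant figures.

1.28

For Mercator, h = k = sec φ (a conformal cylindrical projection has a single point scale, 1/cos φ).
k = 1/cos 38.6° = 1/0.7815 = 1.280.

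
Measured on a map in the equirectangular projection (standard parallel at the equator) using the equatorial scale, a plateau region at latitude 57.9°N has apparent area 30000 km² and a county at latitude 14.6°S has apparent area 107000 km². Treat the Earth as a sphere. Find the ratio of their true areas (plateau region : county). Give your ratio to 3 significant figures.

0.154

Plate carrée has h = 1 and k = sec φ, giving areal scale sec φ; true area = (apparent area) · cos φ.
True area of plateau region: 30000 × cos(57.9°) = 30000 × 0.5314 = 15940 km².
True area of county: 107000 × cos(14.6°) = 107000 × 0.9677 = 103500 km².
Ratio = 15940 / 103500 ≈ 0.154.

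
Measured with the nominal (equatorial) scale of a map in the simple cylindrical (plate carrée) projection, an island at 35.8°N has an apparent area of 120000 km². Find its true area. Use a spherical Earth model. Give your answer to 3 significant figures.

In the plate carrée (x = Rλ, y = Rφ), meridians are true-scale (h = 1) and parallels are stretched by k = sec φ.
Areal scale = h·k = 1 × sec φ; at 35.8°, h = 1.000, k = 1.233, so h·k = 1.233.
True area = apparent / (areal scale) = 120000 / 1.233 ≈ 97300 km².

97300 km²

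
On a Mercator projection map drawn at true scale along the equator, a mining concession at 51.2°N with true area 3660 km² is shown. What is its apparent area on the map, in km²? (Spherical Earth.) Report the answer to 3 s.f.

Mercator is conformal, so the point scale is isotropic: h = k = sec φ = 1/cos φ.
Areal scale = k² = sec²φ = 1/cos²(51.2°) = 1/0.6266² = 2.547.
Apparent area = 3660 × 2.547 ≈ 9320 km².

9320 km²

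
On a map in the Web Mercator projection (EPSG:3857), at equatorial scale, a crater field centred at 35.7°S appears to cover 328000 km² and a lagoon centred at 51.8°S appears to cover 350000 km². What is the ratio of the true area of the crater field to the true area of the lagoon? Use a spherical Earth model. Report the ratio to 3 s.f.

1.62

Since Mercator area scale is 1/cos²φ, the true area equals the apparent area multiplied by cos²φ.
True area of crater field: 328000 × cos²(35.7°) = 328000 × 0.6595 = 216300 km².
True area of lagoon: 350000 × cos²(51.8°) = 350000 × 0.3824 = 133900 km².
Ratio = 216300 / 133900 ≈ 1.62.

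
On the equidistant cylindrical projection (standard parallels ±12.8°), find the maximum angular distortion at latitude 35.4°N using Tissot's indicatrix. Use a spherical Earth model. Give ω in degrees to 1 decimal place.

10.3°

In the equirectangular projection with standard parallel φ₀ = 12.8° (x = Rλ cos φ₀, y = Rφ), meridians are true-scale (h = 1) and the parallel scale is k = cos φ₀ / cos φ.
At 35.4°: h = 1.000, k = 1.196; principal scales a = 1.196, b = 1.000.
sin(ω/2) = (a − b)/(a + b) = 0.1963/2.196 = 0.08938, so ω = 2 arcsin(0.08938) ≈ 10.3°.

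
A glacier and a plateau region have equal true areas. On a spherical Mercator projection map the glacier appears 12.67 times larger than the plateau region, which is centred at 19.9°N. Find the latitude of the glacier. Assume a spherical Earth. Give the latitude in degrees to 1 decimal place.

Mercator areal scale is sec²φ, so apparent-area ratio = sec²φ₁ / sec²φ₂ = cos²φ₂ / cos²φ₁.
cos²φ₂ / cos²φ₁ = 12.67  ⇒  cos φ₁ = cos 19.9° / √12.67 = 0.9403/3.559 = 0.2642.
φ₁ = arccos(0.2642) ≈ 74.7°.

74.7°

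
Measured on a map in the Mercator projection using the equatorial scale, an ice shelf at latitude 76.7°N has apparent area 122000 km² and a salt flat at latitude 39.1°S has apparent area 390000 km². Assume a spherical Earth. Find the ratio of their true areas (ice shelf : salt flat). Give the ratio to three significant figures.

Mercator's areal exaggeration is sec²φ; hence true area = (apparent area) · cos²φ.
True area of ice shelf: 122000 × cos²(76.7°) = 122000 × 0.05292 = 6457 km².
True area of salt flat: 390000 × cos²(39.1°) = 390000 × 0.6022 = 234900 km².
Ratio = 6457 / 234900 ≈ 0.0275.

0.0275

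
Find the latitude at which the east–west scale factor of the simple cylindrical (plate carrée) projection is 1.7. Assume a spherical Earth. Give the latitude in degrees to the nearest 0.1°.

54.0°

Plate carrée: h = 1, k = sec φ along parallels.
sec φ = 1.7  ⇒  cos φ = 0.5882  ⇒  φ ≈ 54.0°.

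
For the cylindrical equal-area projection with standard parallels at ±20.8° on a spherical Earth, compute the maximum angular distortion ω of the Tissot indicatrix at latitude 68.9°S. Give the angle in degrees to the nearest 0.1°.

Cylindrical equal-area (φ₀ = 20.8°): h = cos φ / cos 20.8° along meridians, k = cos 20.8° / cos φ along parallels; h·k = 1.
At 68.9°: h = 0.3851, k = 2.597; principal scales a = 2.597, b = 0.3851.
sin(ω/2) = (a − b)/(a + b) = 2.212/2.982 = 0.7417, so ω = 2 arcsin(0.7417) ≈ 95.8°.

95.8°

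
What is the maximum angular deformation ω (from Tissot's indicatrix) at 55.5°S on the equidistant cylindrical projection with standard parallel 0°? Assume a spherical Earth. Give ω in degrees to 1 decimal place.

Plate carrée maps x = Rλ, y = Rφ. The meridian scale is h = 1 and the parallel scale is k = 1/cos φ = sec φ.
At 55.5°: h = 1.000, k = 1.766; principal scales a = 1.766, b = 1.000.
sin(ω/2) = (a − b)/(a + b) = 0.7655/2.766 = 0.2768, so ω = 2 arcsin(0.2768) ≈ 32.1°.

32.1°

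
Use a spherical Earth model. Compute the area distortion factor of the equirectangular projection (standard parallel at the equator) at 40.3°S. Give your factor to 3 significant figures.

In the plate carrée (x = Rλ, y = Rφ), meridians are true-scale (h = 1) and parallels are stretched by k = sec φ.
Areal scale = h·k = 1 × sec φ; at 40.3°, h = 1.000, k = 1.311, so h·k = 1.311.

1.31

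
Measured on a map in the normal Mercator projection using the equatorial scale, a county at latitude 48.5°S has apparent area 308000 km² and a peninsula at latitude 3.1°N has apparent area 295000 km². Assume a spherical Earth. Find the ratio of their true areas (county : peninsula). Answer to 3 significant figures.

0.460

On Mercator the areal scale is sec²φ, so true area = apparent × cos²φ.
True area of county: 308000 × cos²(48.5°) = 308000 × 0.4391 = 135200 km².
True area of peninsula: 295000 × cos²(3.1°) = 295000 × 0.9971 = 294100 km².
Ratio = 135200 / 294100 ≈ 0.460.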